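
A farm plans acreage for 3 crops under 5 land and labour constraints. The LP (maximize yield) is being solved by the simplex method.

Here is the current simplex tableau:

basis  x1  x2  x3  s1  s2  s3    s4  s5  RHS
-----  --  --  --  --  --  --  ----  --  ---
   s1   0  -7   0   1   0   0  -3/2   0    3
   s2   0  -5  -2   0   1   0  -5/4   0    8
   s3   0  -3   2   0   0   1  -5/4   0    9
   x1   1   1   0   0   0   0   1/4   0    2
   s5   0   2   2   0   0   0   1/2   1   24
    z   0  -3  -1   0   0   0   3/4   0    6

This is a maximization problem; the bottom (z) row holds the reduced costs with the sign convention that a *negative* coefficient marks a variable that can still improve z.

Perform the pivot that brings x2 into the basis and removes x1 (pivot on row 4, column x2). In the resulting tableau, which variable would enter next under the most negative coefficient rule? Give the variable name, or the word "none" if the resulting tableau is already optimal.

Pivot element 1. New z-row = old z-row − (-3)·(row 4/1).
Updated z-row coefficients: x1: 3, x2: 0, x3: -1, s1: 0, s2: 0, s3: 0, s4: 3/2, s5: 0.
The most negative is -1 in column x3, so x3 would enter next.

x3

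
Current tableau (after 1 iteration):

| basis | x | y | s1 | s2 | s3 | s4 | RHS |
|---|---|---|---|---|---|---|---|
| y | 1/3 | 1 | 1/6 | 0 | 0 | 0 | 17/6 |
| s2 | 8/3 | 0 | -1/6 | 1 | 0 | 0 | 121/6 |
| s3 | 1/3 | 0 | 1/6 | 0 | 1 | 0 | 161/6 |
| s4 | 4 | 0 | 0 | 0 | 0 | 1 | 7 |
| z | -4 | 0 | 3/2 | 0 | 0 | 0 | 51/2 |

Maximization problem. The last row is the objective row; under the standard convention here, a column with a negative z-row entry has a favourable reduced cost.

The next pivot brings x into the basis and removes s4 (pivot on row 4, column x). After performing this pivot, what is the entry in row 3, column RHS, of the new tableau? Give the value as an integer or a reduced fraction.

Pivot element is row 4, column x: 4.
Normalize row 4: new (row 4, RHS) = 7/4 = 7/4.
row 3 ← row 3 − (1/3)·(new row 4): 161/6 − (1/3)·(7/4) = 105/4.

105/4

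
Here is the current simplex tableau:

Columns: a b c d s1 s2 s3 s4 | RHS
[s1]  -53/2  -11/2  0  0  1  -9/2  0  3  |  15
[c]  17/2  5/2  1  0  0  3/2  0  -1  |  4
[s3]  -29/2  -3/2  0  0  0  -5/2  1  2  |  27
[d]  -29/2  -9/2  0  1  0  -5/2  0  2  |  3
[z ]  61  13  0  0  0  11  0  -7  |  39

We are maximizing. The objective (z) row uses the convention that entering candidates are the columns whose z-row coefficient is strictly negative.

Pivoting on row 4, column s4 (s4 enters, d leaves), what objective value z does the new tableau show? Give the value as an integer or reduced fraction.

Minimum ratio for s4: 3/2 = 3/2.
z changes by −(z-row coeff of s4)·ratio = −(-7)·(3/2) = 21/2.
New z = 39 + (21/2) = 99/2.

99/2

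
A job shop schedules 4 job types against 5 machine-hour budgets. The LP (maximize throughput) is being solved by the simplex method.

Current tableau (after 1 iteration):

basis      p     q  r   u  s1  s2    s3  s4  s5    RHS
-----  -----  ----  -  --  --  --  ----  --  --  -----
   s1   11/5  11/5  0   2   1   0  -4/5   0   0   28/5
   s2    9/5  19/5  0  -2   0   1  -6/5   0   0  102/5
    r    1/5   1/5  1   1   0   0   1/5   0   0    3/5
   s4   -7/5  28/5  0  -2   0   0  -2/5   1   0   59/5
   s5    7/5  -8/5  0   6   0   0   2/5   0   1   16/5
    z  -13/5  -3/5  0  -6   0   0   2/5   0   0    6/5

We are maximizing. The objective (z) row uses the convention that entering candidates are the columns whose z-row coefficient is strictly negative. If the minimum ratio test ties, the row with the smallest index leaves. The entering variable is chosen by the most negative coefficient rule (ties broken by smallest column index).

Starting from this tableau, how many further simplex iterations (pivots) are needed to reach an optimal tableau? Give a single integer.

3

pivot: u in, s5 out → z = 22/5
pivot: q in, r out → z = 33/7
pivot: p in, s1 out → z = 206/27
No improving column remains; optimal.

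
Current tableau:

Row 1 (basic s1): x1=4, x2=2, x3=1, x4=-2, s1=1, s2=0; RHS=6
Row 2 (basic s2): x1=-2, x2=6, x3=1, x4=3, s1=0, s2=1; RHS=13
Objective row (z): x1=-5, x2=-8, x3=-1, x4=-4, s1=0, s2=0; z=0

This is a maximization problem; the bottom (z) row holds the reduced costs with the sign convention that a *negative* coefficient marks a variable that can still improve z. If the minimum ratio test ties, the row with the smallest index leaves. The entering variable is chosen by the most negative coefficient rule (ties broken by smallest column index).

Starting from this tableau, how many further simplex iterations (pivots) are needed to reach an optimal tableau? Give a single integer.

pivot: x2 in, s2 out → z = 52/3
pivot: x1 in, s1 out → z = 281/14
pivot: x4 in, x2 out → z = 119/2
No improving column remains; optimal.

3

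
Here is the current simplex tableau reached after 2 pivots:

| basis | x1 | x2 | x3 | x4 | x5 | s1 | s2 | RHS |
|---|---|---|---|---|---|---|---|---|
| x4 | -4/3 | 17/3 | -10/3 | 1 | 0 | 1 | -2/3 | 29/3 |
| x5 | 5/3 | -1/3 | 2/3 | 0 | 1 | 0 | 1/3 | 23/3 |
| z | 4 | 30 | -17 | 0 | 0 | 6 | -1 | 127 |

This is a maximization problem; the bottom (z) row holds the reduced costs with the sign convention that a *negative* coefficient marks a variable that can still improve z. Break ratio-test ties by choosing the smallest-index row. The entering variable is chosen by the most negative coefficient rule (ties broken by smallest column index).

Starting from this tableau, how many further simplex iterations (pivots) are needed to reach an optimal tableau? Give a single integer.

1

pivot: x3 in, x5 out → z = 645/2
No improving column remains; optimal.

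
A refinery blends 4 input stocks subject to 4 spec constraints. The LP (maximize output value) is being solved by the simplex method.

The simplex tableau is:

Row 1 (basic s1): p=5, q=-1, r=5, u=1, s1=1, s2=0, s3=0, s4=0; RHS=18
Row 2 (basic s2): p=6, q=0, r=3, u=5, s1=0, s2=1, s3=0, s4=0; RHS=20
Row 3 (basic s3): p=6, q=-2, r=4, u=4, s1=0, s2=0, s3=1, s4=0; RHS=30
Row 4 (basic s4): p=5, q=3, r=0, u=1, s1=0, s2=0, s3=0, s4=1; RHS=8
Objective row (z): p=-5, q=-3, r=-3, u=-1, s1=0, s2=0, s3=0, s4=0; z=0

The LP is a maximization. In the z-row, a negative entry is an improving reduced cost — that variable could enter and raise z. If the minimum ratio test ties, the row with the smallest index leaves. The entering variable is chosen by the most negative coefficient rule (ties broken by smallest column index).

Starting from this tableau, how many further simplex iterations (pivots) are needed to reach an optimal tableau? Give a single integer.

3

pivot: p in, s4 out → z = 8
pivot: r in, s1 out → z = 14
pivot: q in, p out → z = 102/5
No improving column remains; optimal.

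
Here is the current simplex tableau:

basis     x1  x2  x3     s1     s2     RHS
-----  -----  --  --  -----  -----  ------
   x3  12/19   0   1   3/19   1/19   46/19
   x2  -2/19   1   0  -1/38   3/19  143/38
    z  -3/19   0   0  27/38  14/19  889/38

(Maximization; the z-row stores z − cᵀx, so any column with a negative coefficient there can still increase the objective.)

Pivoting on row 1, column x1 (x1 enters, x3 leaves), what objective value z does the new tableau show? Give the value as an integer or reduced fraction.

24

Minimum ratio for x1: (46/19)/(12/19) = 23/6.
z changes by −(z-row coeff of x1)·ratio = −(-3/19)·(23/6) = 23/38.
New z = 889/38 + (23/38) = 24.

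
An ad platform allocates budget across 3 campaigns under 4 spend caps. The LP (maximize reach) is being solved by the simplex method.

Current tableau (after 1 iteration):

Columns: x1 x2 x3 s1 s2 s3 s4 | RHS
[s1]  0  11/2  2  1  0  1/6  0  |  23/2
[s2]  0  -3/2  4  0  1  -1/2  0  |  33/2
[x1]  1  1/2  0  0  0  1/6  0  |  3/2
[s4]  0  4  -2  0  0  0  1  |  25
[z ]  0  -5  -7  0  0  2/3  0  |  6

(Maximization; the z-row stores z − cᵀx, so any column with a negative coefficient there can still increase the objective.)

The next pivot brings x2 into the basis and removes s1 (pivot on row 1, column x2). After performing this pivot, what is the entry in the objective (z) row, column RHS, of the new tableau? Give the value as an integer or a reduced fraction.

181/11

Pivot element is row 1, column x2: 11/2.
Normalize row 1: new (row 1, RHS) = (23/2)/(11/2) = 23/11.
z-row ← z-row − (-5)·(new row 1): 6 − (-5)·(23/11) = 181/11.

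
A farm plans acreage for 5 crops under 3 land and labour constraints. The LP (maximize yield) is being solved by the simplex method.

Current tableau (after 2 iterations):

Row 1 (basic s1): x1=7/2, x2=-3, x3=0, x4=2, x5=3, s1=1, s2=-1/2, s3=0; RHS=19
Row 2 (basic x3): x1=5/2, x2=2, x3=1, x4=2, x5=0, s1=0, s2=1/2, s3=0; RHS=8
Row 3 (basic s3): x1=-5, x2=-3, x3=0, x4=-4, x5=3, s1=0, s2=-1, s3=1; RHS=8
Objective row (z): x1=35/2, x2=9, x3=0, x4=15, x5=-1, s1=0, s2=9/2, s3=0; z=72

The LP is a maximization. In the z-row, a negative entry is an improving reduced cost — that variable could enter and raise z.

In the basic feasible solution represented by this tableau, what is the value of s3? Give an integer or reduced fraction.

s3 is basic (row 3); its value is the RHS of that row: 8.

8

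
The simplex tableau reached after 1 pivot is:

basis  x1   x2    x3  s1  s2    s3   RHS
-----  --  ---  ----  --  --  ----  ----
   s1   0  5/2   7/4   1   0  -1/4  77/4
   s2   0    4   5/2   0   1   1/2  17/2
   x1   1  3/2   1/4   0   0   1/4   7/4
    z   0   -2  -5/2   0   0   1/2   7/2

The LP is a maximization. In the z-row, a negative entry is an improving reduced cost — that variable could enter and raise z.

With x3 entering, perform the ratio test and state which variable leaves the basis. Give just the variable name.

Ratios: row 1 (s1): (77/4)/(7/4) = 11; row 2 (s2): (17/2)/(5/2) = 17/5; row 3 (x1): (7/4)/(1/4) = 7.
Minimum ratio 17/5 is in the s2 row, so s2 leaves.

s2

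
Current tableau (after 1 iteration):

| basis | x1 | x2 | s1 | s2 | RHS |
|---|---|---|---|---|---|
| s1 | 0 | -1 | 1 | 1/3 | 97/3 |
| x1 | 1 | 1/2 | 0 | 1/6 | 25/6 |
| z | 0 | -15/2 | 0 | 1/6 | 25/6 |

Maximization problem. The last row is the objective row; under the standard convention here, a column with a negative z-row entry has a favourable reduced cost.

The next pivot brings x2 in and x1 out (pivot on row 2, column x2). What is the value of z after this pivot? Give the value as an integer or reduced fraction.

Minimum ratio for x2: (25/6)/(1/2) = 25/3.
z changes by −(z-row coeff of x2)·ratio = −(-15/2)·(25/3) = 125/2.
New z = 25/6 + (125/2) = 200/3.

200/3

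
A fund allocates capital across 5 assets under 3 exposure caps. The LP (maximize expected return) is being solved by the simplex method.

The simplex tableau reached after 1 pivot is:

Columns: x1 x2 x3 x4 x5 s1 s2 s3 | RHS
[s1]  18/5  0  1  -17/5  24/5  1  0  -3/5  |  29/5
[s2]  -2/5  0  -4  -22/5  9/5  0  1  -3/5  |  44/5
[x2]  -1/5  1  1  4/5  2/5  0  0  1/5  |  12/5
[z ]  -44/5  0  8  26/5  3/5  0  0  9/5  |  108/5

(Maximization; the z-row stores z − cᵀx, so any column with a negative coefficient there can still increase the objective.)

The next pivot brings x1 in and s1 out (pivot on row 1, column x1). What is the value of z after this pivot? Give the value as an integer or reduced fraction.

Minimum ratio for x1: (29/5)/(18/5) = 29/18.
z changes by −(z-row coeff of x1)·ratio = −(-44/5)·(29/18) = 638/45.
New z = 108/5 + (638/45) = 322/9.

322/9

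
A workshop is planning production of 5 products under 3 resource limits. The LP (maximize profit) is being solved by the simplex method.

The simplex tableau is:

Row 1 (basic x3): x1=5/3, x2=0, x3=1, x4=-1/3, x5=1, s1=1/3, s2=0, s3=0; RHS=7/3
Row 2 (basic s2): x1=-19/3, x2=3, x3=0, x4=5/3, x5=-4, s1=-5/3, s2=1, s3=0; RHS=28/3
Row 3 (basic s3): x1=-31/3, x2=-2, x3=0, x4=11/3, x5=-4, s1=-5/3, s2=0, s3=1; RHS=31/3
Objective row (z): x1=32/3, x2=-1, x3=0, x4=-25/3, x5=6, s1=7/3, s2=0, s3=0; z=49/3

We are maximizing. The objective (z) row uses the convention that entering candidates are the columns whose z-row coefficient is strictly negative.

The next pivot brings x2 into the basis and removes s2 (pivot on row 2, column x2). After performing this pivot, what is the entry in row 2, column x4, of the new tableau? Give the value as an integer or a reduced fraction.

Pivot element is row 2, column x2: 3.
Normalize row 2: new (row 2, x4) = (5/3)/3 = 5/9.
Row 2 is the pivot row, so the entry is 5/9.

5/9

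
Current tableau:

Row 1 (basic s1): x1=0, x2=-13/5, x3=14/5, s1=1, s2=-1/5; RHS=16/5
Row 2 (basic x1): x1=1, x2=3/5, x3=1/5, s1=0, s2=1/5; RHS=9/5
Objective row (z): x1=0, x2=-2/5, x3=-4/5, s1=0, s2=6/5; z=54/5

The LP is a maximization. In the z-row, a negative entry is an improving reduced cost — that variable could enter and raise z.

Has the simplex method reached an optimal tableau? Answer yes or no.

no

Column x2 has objective-row coefficient -2/5, which is negative; an improving pivot exists, so not yet optimal.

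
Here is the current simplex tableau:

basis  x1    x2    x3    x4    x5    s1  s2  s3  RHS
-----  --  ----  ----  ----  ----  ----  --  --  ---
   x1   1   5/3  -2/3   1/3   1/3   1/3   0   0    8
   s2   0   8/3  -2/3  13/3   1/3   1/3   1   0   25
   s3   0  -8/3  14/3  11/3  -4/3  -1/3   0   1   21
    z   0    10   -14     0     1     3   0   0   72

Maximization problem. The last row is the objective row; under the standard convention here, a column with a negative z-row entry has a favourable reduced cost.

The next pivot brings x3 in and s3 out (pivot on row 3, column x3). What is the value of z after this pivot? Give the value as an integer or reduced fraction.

Minimum ratio for x3: 21/(14/3) = 9/2.
z changes by −(z-row coeff of x3)·ratio = −(-14)·(9/2) = 63.
New z = 72 + 63 = 135.

135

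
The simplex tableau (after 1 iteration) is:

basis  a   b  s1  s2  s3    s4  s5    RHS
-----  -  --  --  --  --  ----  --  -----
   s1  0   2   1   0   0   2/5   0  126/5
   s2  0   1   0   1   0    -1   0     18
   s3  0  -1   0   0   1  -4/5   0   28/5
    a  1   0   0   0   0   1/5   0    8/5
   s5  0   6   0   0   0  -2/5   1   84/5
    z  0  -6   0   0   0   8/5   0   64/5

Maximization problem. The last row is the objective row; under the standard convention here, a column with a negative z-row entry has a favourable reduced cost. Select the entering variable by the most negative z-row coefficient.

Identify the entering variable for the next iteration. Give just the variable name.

b

Objective-row coefficients: a: 0, b: -6, s1: 0, s2: 0, s3: 0, s4: 8/5, s5: 0.
The most negative is -6 in column b, so b enters.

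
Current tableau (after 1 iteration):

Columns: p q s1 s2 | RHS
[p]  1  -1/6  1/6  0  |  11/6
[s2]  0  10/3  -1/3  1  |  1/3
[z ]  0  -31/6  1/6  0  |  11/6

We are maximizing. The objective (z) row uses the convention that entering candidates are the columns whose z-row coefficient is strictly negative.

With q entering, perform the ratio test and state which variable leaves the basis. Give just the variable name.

s2

Ratios: row 1 (p): entry -1/6 ≤ 0, skip; row 2 (s2): (1/3)/(10/3) = 1/10.
Minimum ratio 1/10 is in the s2 row, so s2 leaves.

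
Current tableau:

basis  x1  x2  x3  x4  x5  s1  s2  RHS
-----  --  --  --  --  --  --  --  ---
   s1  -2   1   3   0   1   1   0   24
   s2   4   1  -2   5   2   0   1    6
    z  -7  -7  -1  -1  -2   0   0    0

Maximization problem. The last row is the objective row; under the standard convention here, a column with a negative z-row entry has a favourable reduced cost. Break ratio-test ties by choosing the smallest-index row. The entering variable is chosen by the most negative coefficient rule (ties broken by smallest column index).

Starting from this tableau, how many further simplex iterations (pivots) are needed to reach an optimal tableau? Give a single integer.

pivot: x1 in, s2 out → z = 21/2
pivot: x2 in, x1 out → z = 42
pivot: x3 in, s1 out → z = 96
No improving column remains; optimal.

3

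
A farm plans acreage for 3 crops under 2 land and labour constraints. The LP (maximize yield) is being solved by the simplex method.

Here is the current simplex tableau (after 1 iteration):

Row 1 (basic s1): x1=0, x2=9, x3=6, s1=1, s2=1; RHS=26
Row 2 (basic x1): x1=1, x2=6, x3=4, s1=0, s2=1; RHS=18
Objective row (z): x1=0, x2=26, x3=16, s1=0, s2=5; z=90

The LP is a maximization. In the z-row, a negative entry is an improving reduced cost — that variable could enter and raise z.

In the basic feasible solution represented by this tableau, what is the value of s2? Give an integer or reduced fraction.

0

s2 is nonbasic (not in the basis column), so its value in the current BFS is 0.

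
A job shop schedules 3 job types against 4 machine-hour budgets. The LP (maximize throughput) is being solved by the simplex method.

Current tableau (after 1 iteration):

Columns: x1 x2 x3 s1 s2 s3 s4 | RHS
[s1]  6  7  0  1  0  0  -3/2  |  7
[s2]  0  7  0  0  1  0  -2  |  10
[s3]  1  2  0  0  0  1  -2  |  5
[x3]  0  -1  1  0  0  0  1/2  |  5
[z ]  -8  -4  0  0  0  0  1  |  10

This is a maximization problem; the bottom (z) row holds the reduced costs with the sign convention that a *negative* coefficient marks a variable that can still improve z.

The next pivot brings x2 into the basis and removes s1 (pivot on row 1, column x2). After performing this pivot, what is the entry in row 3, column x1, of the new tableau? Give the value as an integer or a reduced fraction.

Pivot element is row 1, column x2: 7.
Normalize row 1: new (row 1, x1) = 6/7 = 6/7.
row 3 ← row 3 − 2·(new row 1): 1 − 2·(6/7) = -5/7.

-5/7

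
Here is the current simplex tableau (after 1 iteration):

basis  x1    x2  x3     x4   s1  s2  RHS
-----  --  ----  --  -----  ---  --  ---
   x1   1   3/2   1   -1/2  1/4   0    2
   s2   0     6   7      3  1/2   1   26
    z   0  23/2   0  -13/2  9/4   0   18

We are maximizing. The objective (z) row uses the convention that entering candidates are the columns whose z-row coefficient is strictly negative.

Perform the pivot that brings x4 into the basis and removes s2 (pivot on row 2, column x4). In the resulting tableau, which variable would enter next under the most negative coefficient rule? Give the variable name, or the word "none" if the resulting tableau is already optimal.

none

Pivot element 3. New z-row = old z-row − (-13/2)·(row 2/3).
Updated z-row coefficients: x1: 0, x2: 49/2, x3: 91/6, x4: 0, s1: 10/3, s2: 13/6.
No coefficient is strictly negative; the tableau after this pivot is optimal.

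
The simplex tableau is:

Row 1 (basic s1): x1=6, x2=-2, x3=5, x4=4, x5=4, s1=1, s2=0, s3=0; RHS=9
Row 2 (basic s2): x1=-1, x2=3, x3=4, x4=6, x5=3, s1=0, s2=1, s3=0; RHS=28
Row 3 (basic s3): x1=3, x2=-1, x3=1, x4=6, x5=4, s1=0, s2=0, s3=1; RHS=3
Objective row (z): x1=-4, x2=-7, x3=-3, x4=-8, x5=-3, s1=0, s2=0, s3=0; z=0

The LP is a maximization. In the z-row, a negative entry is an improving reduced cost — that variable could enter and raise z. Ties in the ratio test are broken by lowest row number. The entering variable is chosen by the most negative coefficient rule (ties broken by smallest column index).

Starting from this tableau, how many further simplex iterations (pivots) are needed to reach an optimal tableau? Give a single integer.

pivot: x4 in, s3 out → z = 4
pivot: x2 in, s2 out → z = 673/12
pivot: x1 in, x4 out → z = 757/8
No improving column remains; optimal.

3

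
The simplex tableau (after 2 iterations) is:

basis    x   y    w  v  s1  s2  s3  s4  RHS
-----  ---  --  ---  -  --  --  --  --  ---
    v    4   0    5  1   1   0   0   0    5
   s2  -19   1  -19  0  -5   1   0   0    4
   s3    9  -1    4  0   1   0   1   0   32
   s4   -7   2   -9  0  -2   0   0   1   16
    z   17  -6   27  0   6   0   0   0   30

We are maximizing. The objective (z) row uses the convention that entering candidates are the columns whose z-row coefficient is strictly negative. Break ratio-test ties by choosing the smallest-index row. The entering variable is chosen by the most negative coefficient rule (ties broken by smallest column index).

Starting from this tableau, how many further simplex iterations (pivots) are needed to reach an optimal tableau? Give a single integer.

3

pivot: y in, s2 out → z = 54
pivot: x in, s4 out → z = 2450/31
pivot: s2 in, v out → z = 83
No improving column remains; optimal.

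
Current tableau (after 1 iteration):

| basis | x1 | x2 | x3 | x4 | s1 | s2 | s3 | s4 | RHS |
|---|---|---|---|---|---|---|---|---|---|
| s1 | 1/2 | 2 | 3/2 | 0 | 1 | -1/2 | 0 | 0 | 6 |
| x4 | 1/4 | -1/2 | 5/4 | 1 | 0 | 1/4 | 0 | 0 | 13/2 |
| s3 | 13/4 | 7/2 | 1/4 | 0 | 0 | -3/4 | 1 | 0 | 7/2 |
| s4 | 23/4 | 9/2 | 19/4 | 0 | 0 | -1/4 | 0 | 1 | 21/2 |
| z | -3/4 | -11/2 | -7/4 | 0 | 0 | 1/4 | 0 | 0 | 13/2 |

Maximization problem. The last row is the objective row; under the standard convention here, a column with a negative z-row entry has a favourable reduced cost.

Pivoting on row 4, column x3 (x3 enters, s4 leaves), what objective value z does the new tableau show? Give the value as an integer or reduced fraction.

197/19

Minimum ratio for x3: (21/2)/(19/4) = 42/19.
z changes by −(z-row coeff of x3)·ratio = −(-7/4)·(42/19) = 147/38.
New z = 13/2 + (147/38) = 197/19.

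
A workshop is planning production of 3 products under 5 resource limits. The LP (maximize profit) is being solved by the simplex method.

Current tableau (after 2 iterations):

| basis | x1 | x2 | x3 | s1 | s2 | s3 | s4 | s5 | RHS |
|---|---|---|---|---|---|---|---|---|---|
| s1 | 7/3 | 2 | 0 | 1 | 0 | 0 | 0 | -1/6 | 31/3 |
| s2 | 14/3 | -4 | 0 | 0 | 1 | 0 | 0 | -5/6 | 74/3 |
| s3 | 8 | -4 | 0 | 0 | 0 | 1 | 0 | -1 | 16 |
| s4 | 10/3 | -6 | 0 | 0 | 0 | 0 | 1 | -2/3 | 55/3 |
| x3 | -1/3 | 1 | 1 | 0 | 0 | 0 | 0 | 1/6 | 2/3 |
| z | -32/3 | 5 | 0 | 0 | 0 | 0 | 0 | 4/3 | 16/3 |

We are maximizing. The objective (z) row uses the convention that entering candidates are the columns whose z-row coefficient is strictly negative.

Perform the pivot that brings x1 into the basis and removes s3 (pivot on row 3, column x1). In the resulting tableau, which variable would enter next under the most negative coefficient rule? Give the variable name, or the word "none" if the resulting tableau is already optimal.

x2

Pivot element 8. New z-row = old z-row − (-32/3)·(row 3/8).
Updated z-row coefficients: x1: 0, x2: -1/3, x3: 0, s1: 0, s2: 0, s3: 4/3, s4: 0, s5: 0.
The most negative is -1/3 in column x2, so x2 would enter next.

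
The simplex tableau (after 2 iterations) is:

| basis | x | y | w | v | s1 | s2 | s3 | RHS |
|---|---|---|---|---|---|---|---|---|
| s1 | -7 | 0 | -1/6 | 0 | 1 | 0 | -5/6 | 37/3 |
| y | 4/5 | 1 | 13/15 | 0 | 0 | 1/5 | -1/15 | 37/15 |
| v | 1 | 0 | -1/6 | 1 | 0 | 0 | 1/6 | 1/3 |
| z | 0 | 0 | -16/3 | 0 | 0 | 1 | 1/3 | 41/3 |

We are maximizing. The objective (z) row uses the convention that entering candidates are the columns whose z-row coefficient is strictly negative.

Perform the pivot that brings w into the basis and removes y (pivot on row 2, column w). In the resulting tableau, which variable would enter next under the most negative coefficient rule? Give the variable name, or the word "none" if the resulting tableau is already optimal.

Pivot element 13/15. New z-row = old z-row − (-16/3)·(row 2/(13/15)).
Updated z-row coefficients: x: 64/13, y: 80/13, w: 0, v: 0, s1: 0, s2: 29/13, s3: -1/13.
The most negative is -1/13 in column s3, so s3 would enter next.

s3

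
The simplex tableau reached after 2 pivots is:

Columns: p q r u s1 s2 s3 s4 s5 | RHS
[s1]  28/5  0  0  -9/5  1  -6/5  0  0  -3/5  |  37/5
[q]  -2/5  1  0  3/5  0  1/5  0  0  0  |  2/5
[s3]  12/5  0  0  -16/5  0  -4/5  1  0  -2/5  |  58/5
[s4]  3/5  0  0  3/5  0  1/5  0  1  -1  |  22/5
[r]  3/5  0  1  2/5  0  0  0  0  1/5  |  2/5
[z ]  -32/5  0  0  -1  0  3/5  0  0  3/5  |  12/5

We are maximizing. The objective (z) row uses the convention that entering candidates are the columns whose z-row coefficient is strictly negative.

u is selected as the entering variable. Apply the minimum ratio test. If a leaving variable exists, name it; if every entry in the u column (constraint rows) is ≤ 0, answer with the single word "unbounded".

Ratios: row 1 (s1): entry -9/5 ≤ 0, skip; row 2 (q): (2/5)/(3/5) = 2/3; row 3 (s3): entry -16/5 ≤ 0, skip; row 4 (s4): (22/5)/(3/5) = 22/3; row 5 (r): (2/5)/(2/5) = 1.
Minimum ratio is in the q row, so q leaves.

q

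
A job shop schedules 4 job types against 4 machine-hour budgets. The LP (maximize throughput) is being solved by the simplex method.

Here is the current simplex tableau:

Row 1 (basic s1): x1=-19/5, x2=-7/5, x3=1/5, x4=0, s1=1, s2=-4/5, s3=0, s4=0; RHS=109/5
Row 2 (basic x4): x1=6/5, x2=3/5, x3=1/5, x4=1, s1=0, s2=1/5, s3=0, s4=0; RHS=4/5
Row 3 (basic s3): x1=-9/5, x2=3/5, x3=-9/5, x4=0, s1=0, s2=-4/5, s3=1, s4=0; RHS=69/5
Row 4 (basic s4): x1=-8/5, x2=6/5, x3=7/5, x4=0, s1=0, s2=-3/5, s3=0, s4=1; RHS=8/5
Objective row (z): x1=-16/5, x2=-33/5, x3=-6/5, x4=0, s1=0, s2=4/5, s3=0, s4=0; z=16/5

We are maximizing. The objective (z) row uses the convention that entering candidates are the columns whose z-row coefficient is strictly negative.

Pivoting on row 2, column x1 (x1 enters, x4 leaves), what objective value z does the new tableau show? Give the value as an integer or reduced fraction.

16/3

Minimum ratio for x1: (4/5)/(6/5) = 2/3.
z changes by −(z-row coeff of x1)·ratio = −(-16/5)·(2/3) = 32/15.
New z = 16/5 + (32/15) = 16/3.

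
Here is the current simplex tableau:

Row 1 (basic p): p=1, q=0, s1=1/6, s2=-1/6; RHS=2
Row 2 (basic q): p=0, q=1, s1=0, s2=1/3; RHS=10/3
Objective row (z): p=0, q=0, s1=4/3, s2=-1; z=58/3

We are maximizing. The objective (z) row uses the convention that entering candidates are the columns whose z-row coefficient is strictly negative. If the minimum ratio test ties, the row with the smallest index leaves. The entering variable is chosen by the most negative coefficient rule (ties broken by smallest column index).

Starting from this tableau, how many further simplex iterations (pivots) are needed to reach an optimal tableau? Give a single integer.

1

pivot: s2 in, q out → z = 88/3
No improving column remains; optimal.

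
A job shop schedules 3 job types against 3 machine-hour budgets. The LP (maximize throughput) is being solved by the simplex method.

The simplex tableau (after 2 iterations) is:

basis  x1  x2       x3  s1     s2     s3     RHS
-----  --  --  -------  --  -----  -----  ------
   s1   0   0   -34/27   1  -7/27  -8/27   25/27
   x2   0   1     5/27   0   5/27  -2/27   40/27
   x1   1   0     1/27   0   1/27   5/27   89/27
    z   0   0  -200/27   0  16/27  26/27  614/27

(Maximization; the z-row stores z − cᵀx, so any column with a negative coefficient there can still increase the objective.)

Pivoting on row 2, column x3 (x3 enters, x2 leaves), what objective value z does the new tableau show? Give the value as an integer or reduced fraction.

82

Minimum ratio for x3: (40/27)/(5/27) = 8.
z changes by −(z-row coeff of x3)·ratio = −(-200/27)·8 = 1600/27.
New z = 614/27 + (1600/27) = 82.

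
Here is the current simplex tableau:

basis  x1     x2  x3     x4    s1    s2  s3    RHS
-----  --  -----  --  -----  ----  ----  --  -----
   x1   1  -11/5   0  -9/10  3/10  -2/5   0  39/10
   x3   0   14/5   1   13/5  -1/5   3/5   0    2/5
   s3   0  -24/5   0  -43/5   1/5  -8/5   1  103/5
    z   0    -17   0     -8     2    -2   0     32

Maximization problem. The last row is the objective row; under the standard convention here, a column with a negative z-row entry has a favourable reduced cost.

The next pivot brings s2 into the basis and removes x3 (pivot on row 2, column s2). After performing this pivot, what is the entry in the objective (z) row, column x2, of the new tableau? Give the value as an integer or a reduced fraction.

-23/3

Pivot element is row 2, column s2: 3/5.
Normalize row 2: new (row 2, x2) = (14/5)/(3/5) = 14/3.
z-row ← z-row − (-2)·(new row 2): -17 − (-2)·(14/3) = -23/3.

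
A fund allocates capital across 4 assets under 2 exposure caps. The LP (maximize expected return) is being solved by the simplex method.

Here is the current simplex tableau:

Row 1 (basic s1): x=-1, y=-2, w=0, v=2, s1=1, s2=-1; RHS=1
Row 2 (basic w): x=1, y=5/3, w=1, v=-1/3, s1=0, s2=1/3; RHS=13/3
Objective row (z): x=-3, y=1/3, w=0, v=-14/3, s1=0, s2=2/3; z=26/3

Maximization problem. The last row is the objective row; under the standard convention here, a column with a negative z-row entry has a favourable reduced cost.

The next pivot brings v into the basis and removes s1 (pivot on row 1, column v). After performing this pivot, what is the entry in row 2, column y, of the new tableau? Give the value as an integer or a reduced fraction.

4/3

Pivot element is row 1, column v: 2.
Normalize row 1: new (row 1, y) = (-2)/2 = -1.
row 2 ← row 2 − (-1/3)·(new row 1): 5/3 − (-1/3)·(-1) = 4/3.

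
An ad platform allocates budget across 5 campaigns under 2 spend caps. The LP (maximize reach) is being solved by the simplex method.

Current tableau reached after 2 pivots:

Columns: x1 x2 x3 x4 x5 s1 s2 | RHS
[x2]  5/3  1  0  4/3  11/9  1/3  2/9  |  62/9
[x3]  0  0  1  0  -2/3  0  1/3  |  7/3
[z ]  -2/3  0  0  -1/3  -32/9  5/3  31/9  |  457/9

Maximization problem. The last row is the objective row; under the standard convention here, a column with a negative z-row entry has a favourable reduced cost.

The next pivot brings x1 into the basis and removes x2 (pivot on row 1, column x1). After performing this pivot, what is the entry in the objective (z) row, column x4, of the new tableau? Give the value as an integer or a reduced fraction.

Pivot element is row 1, column x1: 5/3.
Normalize row 1: new (row 1, x4) = (4/3)/(5/3) = 4/5.
z-row ← z-row − (-2/3)·(new row 1): -1/3 − (-2/3)·(4/5) = 1/5.

1/5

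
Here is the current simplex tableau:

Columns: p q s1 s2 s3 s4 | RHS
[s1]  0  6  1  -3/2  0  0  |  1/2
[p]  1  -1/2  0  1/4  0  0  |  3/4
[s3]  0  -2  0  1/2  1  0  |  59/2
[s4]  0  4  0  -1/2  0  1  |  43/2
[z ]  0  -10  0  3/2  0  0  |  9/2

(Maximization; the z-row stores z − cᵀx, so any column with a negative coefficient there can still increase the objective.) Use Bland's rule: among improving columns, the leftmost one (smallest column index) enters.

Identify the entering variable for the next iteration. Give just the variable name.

q

Objective-row coefficients: p: 0, q: -10, s1: 0, s2: 3/2, s3: 0, s4: 0.
Improving columns: q. Bland's rule picks the smallest column index → q.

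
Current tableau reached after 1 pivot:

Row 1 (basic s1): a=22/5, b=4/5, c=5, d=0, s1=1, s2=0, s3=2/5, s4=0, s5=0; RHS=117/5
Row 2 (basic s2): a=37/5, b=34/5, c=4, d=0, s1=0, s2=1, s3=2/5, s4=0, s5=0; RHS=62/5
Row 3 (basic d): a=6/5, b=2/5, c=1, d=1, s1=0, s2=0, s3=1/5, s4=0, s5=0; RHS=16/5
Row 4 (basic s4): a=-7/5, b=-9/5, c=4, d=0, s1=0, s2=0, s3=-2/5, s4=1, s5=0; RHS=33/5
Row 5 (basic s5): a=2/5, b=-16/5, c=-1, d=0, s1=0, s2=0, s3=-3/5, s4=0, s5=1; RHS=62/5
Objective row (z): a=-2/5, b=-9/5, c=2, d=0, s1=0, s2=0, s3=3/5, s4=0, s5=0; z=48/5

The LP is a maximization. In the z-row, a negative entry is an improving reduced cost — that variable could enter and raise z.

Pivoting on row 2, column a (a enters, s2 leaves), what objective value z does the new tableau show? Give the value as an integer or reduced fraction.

Minimum ratio for a: (62/5)/(37/5) = 62/37.
z changes by −(z-row coeff of a)·ratio = −(-2/5)·(62/37) = 124/185.
New z = 48/5 + (124/185) = 380/37.

380/37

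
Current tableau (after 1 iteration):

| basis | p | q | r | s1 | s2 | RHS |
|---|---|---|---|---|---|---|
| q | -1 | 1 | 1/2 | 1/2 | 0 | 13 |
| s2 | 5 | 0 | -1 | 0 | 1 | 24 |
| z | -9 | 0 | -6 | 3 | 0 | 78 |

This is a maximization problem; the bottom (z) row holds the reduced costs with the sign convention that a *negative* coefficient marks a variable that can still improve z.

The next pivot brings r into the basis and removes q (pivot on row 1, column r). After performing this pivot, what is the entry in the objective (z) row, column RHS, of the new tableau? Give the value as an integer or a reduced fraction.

Pivot element is row 1, column r: 1/2.
Normalize row 1: new (row 1, RHS) = 13/(1/2) = 26.
z-row ← z-row − (-6)·(new row 1): 78 − (-6)·26 = 234.

234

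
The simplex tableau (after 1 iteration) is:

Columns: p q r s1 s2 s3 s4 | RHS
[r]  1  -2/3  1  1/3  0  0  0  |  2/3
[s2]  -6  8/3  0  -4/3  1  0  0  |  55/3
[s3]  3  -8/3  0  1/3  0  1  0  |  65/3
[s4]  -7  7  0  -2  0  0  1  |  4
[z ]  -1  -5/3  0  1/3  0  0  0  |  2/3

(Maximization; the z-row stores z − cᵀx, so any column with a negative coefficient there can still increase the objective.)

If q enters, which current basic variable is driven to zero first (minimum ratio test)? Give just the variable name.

Ratios: row 1 (r): entry -2/3 ≤ 0, skip; row 2 (s2): (55/3)/(8/3) = 55/8; row 3 (s3): entry -8/3 ≤ 0, skip; row 4 (s4): 4/7 = 4/7.
Minimum ratio 4/7 is in the s4 row, so s4 leaves.

s4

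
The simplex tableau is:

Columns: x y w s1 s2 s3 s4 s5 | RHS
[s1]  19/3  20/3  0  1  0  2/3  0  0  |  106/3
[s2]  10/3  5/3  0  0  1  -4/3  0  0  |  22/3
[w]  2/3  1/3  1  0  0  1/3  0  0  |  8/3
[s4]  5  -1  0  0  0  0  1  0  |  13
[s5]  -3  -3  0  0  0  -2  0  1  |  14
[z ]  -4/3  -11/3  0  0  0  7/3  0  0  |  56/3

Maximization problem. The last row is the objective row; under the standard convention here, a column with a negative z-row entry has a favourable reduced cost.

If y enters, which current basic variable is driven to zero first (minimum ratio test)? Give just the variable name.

Ratios: row 1 (s1): (106/3)/(20/3) = 53/10; row 2 (s2): (22/3)/(5/3) = 22/5; row 3 (w): (8/3)/(1/3) = 8; row 4 (s4): entry -1 ≤ 0, skip; row 5 (s5): entry -3 ≤ 0, skip.
Minimum ratio 22/5 is in the s2 row, so s2 leaves.

s2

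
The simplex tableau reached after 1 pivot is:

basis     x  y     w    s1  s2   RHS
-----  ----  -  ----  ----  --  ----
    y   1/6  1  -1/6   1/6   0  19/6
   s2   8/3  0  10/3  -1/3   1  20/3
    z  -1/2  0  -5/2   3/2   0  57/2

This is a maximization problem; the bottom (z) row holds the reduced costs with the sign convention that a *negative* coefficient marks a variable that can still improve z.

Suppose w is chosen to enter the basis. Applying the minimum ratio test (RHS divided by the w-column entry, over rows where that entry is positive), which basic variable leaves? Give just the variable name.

s2

Ratios: row 1 (y): entry -1/6 ≤ 0, skip; row 2 (s2): (20/3)/(10/3) = 2.
Minimum ratio 2 is in the s2 row, so s2 leaves.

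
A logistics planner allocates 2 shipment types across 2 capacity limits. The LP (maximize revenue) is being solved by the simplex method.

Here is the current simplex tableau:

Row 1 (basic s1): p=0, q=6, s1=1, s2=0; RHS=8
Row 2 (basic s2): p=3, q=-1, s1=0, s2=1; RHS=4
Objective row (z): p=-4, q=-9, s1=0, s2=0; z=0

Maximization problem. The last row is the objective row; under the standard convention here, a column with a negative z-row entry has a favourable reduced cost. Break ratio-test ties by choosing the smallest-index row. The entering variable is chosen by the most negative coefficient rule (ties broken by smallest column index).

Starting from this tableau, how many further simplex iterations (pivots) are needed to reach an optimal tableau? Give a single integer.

2

pivot: q in, s1 out → z = 12
pivot: p in, s2 out → z = 172/9
No improving column remains; optimal.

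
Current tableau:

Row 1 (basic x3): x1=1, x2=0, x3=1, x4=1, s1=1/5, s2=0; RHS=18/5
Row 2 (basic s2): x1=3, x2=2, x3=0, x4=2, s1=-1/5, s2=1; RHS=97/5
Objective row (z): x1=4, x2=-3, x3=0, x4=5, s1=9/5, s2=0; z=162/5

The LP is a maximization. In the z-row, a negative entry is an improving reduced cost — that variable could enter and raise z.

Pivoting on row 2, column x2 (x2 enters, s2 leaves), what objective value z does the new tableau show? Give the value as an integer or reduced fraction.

123/2

Minimum ratio for x2: (97/5)/2 = 97/10.
z changes by −(z-row coeff of x2)·ratio = −(-3)·(97/10) = 291/10.
New z = 162/5 + (291/10) = 123/2.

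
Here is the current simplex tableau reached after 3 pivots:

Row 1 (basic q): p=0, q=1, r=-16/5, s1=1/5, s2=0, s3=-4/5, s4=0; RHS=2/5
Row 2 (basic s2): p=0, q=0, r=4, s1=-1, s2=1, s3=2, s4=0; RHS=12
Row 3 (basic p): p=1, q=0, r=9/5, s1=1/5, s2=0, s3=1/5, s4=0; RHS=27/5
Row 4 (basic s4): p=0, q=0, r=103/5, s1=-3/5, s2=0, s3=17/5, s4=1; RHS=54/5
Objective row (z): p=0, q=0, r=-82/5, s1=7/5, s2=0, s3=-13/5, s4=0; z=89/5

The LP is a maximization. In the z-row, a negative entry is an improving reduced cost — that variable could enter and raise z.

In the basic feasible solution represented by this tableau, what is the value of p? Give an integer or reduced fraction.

p is basic (row 3); its value is the RHS of that row: 27/5.

27/5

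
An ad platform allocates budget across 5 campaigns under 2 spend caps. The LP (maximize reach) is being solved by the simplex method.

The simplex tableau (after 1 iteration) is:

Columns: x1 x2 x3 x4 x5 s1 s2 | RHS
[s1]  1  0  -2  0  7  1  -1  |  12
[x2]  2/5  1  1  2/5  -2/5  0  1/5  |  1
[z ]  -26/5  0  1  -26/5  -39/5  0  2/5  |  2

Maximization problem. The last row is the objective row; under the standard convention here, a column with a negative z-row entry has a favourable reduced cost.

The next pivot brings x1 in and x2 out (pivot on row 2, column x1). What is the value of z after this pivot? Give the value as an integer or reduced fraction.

15

Minimum ratio for x1: 1/(2/5) = 5/2.
z changes by −(z-row coeff of x1)·ratio = −(-26/5)·(5/2) = 13.
New z = 2 + 13 = 15.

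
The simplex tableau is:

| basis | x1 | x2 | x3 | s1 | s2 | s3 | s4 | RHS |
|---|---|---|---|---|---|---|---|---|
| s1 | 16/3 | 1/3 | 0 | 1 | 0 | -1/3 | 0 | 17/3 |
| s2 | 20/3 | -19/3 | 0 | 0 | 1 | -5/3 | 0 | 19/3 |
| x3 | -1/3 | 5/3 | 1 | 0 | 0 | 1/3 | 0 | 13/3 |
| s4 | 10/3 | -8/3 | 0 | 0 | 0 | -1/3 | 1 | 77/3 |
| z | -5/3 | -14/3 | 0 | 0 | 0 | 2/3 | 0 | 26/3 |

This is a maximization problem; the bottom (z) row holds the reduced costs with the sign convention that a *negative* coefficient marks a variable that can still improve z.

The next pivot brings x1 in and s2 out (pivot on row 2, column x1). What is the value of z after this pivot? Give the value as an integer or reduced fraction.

Minimum ratio for x1: (19/3)/(20/3) = 19/20.
z changes by −(z-row coeff of x1)·ratio = −(-5/3)·(19/20) = 19/12.
New z = 26/3 + (19/12) = 41/4.

41/4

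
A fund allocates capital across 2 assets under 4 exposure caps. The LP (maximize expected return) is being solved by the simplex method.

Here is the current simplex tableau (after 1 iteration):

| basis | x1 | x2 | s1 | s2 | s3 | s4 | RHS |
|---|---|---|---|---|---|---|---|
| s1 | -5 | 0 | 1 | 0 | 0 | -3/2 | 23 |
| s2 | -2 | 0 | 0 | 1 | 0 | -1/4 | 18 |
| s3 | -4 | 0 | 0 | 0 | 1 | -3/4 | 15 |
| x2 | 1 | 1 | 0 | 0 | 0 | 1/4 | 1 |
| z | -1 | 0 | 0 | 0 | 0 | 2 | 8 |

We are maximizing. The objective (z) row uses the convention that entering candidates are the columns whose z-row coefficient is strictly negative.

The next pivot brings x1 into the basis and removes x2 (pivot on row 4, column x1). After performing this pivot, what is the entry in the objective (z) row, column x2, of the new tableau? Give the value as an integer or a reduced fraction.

Pivot element is row 4, column x1: 1.
Normalize row 4: new (row 4, x2) = 1/1 = 1.
z-row ← z-row − (-1)·(new row 4): 0 − (-1)·1 = 1.

1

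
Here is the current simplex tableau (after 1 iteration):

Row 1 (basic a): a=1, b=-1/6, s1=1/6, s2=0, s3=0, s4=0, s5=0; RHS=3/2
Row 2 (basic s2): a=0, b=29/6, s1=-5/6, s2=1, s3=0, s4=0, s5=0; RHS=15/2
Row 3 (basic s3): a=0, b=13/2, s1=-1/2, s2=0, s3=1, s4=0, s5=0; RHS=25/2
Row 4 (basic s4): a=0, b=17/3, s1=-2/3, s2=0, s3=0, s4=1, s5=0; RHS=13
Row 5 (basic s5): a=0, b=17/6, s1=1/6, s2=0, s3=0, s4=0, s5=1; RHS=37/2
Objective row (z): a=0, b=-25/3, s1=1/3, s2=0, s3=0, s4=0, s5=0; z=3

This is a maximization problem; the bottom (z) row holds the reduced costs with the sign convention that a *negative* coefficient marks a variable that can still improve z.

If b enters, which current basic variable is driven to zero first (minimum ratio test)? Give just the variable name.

Ratios: row 1 (a): entry -1/6 ≤ 0, skip; row 2 (s2): (15/2)/(29/6) = 45/29; row 3 (s3): (25/2)/(13/2) = 25/13; row 4 (s4): 13/(17/3) = 39/17; row 5 (s5): (37/2)/(17/6) = 111/17.
Minimum ratio 45/29 is in the s2 row, so s2 leaves.

s2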